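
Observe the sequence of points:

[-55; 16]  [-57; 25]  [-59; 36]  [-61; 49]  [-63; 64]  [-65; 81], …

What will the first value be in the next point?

-67

For the first value, −2 each step: -55, -57, -59, -61, -63, -65 → -67.
Second value: 16, 25, 36, 49, 64, 81 → 100 (perfect squares: 4², 5², 6², …).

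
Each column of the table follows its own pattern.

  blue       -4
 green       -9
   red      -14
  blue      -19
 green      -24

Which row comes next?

red  -29

Colour — repeats blue → green → red: blue, green, red, blue, green → red.
Second component: -4, -9, -14, -19, -24 → -29 (−5 each step).
So the next row is red  -29.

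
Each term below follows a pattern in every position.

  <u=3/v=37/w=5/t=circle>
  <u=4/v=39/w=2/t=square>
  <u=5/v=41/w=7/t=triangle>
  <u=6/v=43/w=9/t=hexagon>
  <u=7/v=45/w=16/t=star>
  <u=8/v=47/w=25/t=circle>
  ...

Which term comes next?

<u=9/v=49/w=41/t=square>

U: +1 each step, so 3, 4, 5, 6, 7, 8 → 9.
V — +2 each step: 37, 39, 41, 43, 45, 47 → 49.
W — each term is the sum of the two before it: 5, 2, 7, 9, 16, 25 → 41.
T: circle, square, triangle, hexagon, star, circle → square (repeats circle → square → triangle → hexagon → star).
Combining the parts gives <u=9/v=49/w=41/t=square>.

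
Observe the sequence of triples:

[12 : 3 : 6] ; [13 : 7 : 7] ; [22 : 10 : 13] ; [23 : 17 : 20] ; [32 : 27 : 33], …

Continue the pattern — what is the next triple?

[33 : 44 : 53]

First value — alternating steps +1, +9, +1, +9, …: 12, 13, 22, 23, 32 → 33.
Second value: 3, 7, 10, 17, 27 → 44 (each term is the sum of the two before it).
Third value goes 6, 7, 13, 20, 33 → 53 (each term is the sum of the two before it).
Putting it together: [33 : 44 : 53].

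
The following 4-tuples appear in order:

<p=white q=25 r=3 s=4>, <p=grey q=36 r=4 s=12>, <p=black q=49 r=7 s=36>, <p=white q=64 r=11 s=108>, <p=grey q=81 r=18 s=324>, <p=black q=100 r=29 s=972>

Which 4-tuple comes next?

<p=white q=121 r=47 s=2916>

P: repeats white → grey → black; white, grey, black, white, grey, black → white.
Q: perfect squares: 5², 6², 7², …, so 25, 36, 49, 64, 81, 100 → 121.
R: 3, 4, 7, 11, 18, 29 → 47 (each term is the sum of the two before it).
S: ×3 each step, so 4, 12, 36, 108, 324, 972 → 2916.
So the next 4-tuple is <p=white q=121 r=47 s=2916>.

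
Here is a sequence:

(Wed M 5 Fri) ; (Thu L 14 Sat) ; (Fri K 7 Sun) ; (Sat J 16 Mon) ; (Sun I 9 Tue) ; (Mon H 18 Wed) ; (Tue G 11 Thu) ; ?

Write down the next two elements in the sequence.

First day: runs through the weekdays Mon→Sun, so Wed, Thu, Fri, Sat, Sun, Mon, Tue → Wed → Thu.
For the letter, letters move back 1 place in the alphabet: M, L, K, J, I, H, G → F → E.
Third component: 5, 14, 7, 16, 9, 18, 11 → 20 → 13 (alternating steps +9, −7, +9, −7, …).
For the second day, runs through the weekdays Mon→Sun: Fri, Sat, Sun, Mon, Tue, Wed, Thu → Fri → Sat.
So the next two elements are (Wed F 20 Fri) and (Thu E 13 Sat).

(Wed F 20 Fri), (Thu E 13 Sat)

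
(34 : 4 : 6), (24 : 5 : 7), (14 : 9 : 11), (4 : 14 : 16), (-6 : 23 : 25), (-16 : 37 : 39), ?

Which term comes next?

(-26 : 60 : 62)

First slot: −10 each step; 34, 24, 14, 4, -6, -16 → -26.
Second slot: 4, 5, 9, 14, 23, 37 → 60 (each term is the sum of the two before it).
Third slot: always 2 more than the second slot, so 6, 7, 11, 16, 25, 39 → 62.
Putting it together: (-26 : 60 : 62).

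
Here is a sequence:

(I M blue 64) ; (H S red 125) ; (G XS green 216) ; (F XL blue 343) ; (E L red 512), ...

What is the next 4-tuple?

(D M green 729)

For the letter, letters move back 1 place in the alphabet: I, H, G, F, E → D.
Size: M, S, XS, XL, L → M (runs backward through clothing sizes XS→XL).
Colour — repeats blue → red → green: blue, red, green, blue, red → green.
Fourth entry: perfect cubes: 4³, 5³, 6³, …; 64, 125, 216, 343, 512 → 729.
Combining the parts gives (D M green 729).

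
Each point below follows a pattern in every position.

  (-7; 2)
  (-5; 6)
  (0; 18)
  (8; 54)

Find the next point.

First value goes -7, -5, 0, 8 → 19 (differences are 2, 5, 8, … (increasing by 3 each time)).
Second value: ×3 each step; 2, 6, 18, 54 → 162.
So the next point is (19; 162).

(19; 162)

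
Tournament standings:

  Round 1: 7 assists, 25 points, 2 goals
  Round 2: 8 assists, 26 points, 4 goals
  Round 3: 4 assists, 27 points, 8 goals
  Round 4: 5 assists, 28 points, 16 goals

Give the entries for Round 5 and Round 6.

1 assists, 29 points, 32 goals; 2 assists, 30 points, 64 goals

Assists — alternating steps +1, −4, +1, −4, …: 7, 8, 4, 5 → 1 → 2.
Points: 25, 26, 27, 28 → 29 → 30 (+1 each step).
Goals: ×2 each step; 2, 4, 8, 16 → 32 → 64.
So the next two rows are 1 assists, 29 points, 32 goals and 2 assists, 30 points, 64 goals.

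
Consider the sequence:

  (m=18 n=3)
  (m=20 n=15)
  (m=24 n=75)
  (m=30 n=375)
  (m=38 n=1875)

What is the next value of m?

48

M: 18, 20, 24, 30, 38 → 48 (differences are 2, 4, 6, … (increasing by 2 each time)).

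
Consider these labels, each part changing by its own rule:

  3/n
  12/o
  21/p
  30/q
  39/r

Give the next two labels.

First component: +9 each step; 3, 12, 21, 30, 39 → 48 → 57.
Letter: letters move forward 1 place in the alphabet; n, o, p, q, r → s → t.
So the next two labels are 48/s and 57/t.

48/s, 57/t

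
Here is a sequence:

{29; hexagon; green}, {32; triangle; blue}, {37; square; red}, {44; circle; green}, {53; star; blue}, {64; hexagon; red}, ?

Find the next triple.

{77; triangle; green}

First slot: differences are 3, 5, 7, … (increasing by 2 each time); 29, 32, 37, 44, 53, 64 → 77.
For the shape, repeats hexagon → triangle → square → circle → star: hexagon, triangle, square, circle, star, hexagon → triangle.
Colour: repeats green → blue → red; green, blue, red, green, blue, red → green.
Putting it together: {77; triangle; green}.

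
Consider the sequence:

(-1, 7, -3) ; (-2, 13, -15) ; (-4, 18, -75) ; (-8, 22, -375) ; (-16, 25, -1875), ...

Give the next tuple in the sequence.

First coordinate — ×2 each step: -1, -2, -4, -8, -16 → -32.
Second coordinate goes 7, 13, 18, 22, 25 → 27 (differences are 6, 5, 4, … (decreasing by 1 each time)).
For the third coordinate, ×5 each step: -3, -15, -75, -375, -1875 → -9375.
Putting it together: (-32, 27, -9375).

(-32, 27, -9375)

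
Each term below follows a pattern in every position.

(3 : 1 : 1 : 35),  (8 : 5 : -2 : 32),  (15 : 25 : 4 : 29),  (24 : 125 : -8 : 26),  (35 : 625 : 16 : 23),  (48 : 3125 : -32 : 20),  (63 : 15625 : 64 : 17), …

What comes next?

(80 : 78125 : -128 : 14)

For the first part, differences are 5, 7, 9, … (increasing by 2 each time): 3, 8, 15, 24, 35, 48, 63 → 80.
Second part goes 1, 5, 25, 125, 625, 3125, 15625 → 78125 (×5 each step).
Third part: 1, -2, 4, -8, 16, -32, 64 → -128 (×(-2) each step).
Fourth part: −3 each step; 35, 32, 29, 26, 23, 20, 17 → 14.
Combining the parts gives (80 : 78125 : -128 : 14).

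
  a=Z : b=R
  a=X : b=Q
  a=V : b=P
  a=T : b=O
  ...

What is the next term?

a=R : b=N

A goes Z, X, V, T → R (letters move back 2 places in the alphabet).
B goes R, Q, P, O → N (letters move back 1 place in the alphabet).
So the next term is a=R : b=N.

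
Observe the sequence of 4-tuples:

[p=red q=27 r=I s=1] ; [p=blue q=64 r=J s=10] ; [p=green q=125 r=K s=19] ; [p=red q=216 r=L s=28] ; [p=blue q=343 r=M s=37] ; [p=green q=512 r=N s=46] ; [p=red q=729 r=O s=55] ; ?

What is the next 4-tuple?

P: repeats red → blue → green, so red, blue, green, red, blue, green, red → blue.
Q — perfect cubes: 3³, 4³, 5³, …: 27, 64, 125, 216, 343, 512, 729 → 1000.
R: letters move forward 1 place in the alphabet, so I, J, K, L, M, N, O → P.
For the s, +9 each step: 1, 10, 19, 28, 37, 46, 55 → 64.
Combining the parts gives [p=blue q=1000 r=P s=64].

[p=blue q=1000 r=P s=64]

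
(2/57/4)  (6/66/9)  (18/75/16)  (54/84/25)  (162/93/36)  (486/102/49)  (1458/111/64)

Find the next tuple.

First part goes 2, 6, 18, 54, 162, 486, 1458 → 4374 (×3 each step).
For the second part, +9 each step: 57, 66, 75, 84, 93, 102, 111 → 120.
Third part: perfect squares: 2², 3², 4², …; 4, 9, 16, 25, 36, 49, 64 → 81.
Putting it together: (4374/120/81).

(4374/120/81)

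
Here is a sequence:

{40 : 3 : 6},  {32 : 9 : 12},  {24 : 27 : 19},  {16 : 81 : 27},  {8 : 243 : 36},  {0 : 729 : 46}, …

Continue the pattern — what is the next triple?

{-8 : 2187 : 57}

For the first component, −8 each step: 40, 32, 24, 16, 8, 0 → -8.
Second component: ×3 each step, so 3, 9, 27, 81, 243, 729 → 2187.
Third component goes 6, 12, 19, 27, 36, 46 → 57 (differences are 6, 7, 8, … (increasing by 1 each time)).
So the next triple is {-8 : 2187 : 57}.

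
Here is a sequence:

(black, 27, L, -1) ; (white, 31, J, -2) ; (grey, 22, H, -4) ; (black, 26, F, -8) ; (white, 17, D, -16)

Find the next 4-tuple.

For the shade, repeats black → white → grey: black, white, grey, black, white → grey.
Second entry: 27, 31, 22, 26, 17 → 21 (alternating steps +4, −9, +4, −9, …).
Letter goes L, J, H, F, D → B (letters move back 2 places in the alphabet).
Fourth entry goes -1, -2, -4, -8, -16 → -32 (×2 each step).
Combining the parts gives (grey, 21, B, -32).

(grey, 21, B, -32)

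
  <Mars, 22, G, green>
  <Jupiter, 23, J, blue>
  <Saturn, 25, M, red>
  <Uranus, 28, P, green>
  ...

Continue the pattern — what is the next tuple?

<Neptune, 32, S, blue>

Planet — runs through the planets Mercury→Neptune: Mars, Jupiter, Saturn, Uranus → Neptune.
Second coordinate: differences are 1, 2, 3, … (increasing by 1 each time); 22, 23, 25, 28 → 32.
Letter: letters move forward 3 places in the alphabet, so G, J, M, P → S.
Colour goes green, blue, red, green → blue (repeats green → blue → red).
So the next tuple is <Neptune, 32, S, blue>.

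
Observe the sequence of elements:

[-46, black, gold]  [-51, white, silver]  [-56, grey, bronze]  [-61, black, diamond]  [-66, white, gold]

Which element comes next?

First coordinate — −5 each step: -46, -51, -56, -61, -66 → -71.
Shade: black, white, grey, black, white → grey (repeats black → white → grey).
For the rank, repeats gold → silver → bronze → diamond: gold, silver, bronze, diamond, gold → silver.
So the next element is [-71, grey, silver].

[-71, grey, silver]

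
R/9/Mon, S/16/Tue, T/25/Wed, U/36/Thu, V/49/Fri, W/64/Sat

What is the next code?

X/81/Sun

Letter: letters move forward 1 place in the alphabet, so R, S, T, U, V, W → X.
For the second component, perfect squares: 3², 4², 5², …: 9, 16, 25, 36, 49, 64 → 81.
Day: runs through the weekdays Mon→Sun, so Mon, Tue, Wed, Thu, Fri, Sat → Sun.
So the next code is X/81/Sun.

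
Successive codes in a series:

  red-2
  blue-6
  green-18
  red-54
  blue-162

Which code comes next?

Colour: repeats red → blue → green; red, blue, green, red, blue → green.
Second component — ×3 each step: 2, 6, 18, 54, 162 → 486.
Combining the parts gives green-486.

green-486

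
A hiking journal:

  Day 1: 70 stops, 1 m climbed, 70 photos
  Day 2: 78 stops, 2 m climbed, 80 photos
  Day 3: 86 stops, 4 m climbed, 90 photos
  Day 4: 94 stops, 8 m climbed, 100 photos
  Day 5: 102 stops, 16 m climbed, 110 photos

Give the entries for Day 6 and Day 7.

110 stops, 32 m climbed, 120 photos; 118 stops, 64 m climbed, 130 photos

Stops: +8 each step; 70, 78, 86, 94, 102 → 110 → 118.
M climbed: ×2 each step; 1, 2, 4, 8, 16 → 32 → 64.
Photos: 70, 80, 90, 100, 110 → 120 → 130 (+10 each step).
So the next two lines are 110 stops, 32 m climbed, 120 photos and 118 stops, 64 m climbed, 130 photos.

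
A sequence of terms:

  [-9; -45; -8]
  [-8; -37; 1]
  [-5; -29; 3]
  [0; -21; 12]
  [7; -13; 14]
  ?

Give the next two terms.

[16; -5; 23], [27; 3; 25]

First coordinate: -9, -8, -5, 0, 7 → 16 → 27 (differences are 1, 3, 5, … (increasing by 2 each time)).
For the second coordinate, +8 each step: -45, -37, -29, -21, -13 → -5 → 3.
Third coordinate: alternating steps +9, +2, +9, +2, …; -8, 1, 3, 12, 14 → 23 → 25.
Putting the parts together: [16; -5; 23] and then [27; 3; 25].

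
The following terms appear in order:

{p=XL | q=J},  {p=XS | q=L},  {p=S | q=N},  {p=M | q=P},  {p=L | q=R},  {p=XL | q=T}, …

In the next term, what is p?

XS

For the p, repeats XL → XS → S → M → L: XL, XS, S, M, L, XL → XS.
Q: J, L, N, P, R, T → V (letters move forward 2 places in the alphabet).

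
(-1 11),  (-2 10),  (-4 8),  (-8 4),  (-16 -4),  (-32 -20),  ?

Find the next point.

First component: -1, -2, -4, -8, -16, -32 → -64 (×2 each step).
Second component: always 12 more than the first component; 11, 10, 8, 4, -4, -20 → -52.
Combining the parts gives (-64 -52).

(-64 -52)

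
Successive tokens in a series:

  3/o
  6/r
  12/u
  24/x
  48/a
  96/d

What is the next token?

For the first component, ×2 each step: 3, 6, 12, 24, 48, 96 → 192.
Letter — letters move forward 3 places in the alphabet, wrapping Z→A: o, r, u, x, a, d → g.
Putting it together: 192/g.

192/g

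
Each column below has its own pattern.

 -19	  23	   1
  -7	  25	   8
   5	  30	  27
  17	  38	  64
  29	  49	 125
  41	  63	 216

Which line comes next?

First component — +12 each step: -19, -7, 5, 17, 29, 41 → 53.
Second component: differences are 2, 5, 8, … (increasing by 3 each time); 23, 25, 30, 38, 49, 63 → 80.
Third component: perfect cubes: 1³, 2³, 3³, …, so 1, 8, 27, 64, 125, 216 → 343.
Putting it together: 53  80  343.

53  80  343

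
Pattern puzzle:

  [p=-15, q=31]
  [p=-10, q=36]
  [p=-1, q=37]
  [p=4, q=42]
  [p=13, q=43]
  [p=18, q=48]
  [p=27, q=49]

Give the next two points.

[p=32, q=54], [p=41, q=55]

For the p, alternating steps +5, +9, +5, +9, …: -15, -10, -1, 4, 13, 18, 27 → 32 → 41.
Q: alternating steps +5, +1, +5, +1, …; 31, 36, 37, 42, 43, 48, 49 → 54 → 55.
So the next two points are [p=32, q=54] and [p=41, q=55].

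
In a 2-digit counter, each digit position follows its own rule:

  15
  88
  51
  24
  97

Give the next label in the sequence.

First digit: −3 each step, mod 10, so 1, 8, 5, 2, 9 → 6.
Second digit: +3 each step, mod 10, so 5, 8, 1, 4, 7 → 0.
So the next label is 60.

60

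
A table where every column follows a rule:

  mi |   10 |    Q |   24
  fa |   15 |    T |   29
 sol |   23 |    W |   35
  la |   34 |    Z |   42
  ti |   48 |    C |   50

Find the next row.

Note — runs through the solfège scale do→ti: mi, fa, sol, la, ti → do.
Second component: differences are 5, 8, 11, … (increasing by 3 each time), so 10, 15, 23, 34, 48 → 65.
Letter: letters move forward 3 places in the alphabet, wrapping Z→A, so Q, T, W, Z, C → F.
Fourth component: differences are 5, 6, 7, … (increasing by 1 each time), so 24, 29, 35, 42, 50 → 59.
So the next row is do  65  F  59.

do  65  F  59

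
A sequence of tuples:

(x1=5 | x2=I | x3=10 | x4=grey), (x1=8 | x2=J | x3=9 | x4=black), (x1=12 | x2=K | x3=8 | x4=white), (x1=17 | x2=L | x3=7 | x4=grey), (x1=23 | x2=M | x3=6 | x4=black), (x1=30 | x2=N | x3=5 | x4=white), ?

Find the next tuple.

X1 — differences are 3, 4, 5, … (increasing by 1 each time): 5, 8, 12, 17, 23, 30 → 38.
X2 goes I, J, K, L, M, N → O (letters move forward 1 place in the alphabet).
For the x3, −1 each step: 10, 9, 8, 7, 6, 5 → 4.
X4: repeats grey → black → white, so grey, black, white, grey, black, white → grey.
So the next tuple is (x1=38 | x2=O | x3=4 | x4=grey).

(x1=38 | x2=O | x3=4 | x4=grey)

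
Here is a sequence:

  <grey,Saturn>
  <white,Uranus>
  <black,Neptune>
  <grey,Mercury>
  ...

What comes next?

Shade: repeats grey → white → black, so grey, white, black, grey → white.
Planet: runs through the planets Mercury→Neptune; Saturn, Uranus, Neptune, Mercury → Venus.
Putting it together: <white,Venus>.

<white,Venus>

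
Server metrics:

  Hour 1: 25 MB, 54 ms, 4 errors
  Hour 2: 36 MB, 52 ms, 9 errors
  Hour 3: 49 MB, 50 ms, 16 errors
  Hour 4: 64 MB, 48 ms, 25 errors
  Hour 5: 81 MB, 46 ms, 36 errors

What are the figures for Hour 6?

100 MB, 44 ms, 49 errors

MB: 25, 36, 49, 64, 81 → 100 (perfect squares: 5², 6², 7², …).
Ms: 54, 52, 50, 48, 46 → 44 (−2 each step).
For the errors, perfect squares: 2², 3², 4², …: 4, 9, 16, 25, 36 → 49.
Combining the parts gives 100 MB, 44 ms, 49 errors.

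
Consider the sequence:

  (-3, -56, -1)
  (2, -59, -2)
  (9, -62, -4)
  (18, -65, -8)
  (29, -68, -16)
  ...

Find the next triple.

First coordinate: differences are 5, 7, 9, … (increasing by 2 each time); -3, 2, 9, 18, 29 → 42.
Second coordinate: −3 each step; -56, -59, -62, -65, -68 → -71.
Third coordinate: ×2 each step; -1, -2, -4, -8, -16 → -32.
Combining the parts gives (42, -71, -32).

(42, -71, -32)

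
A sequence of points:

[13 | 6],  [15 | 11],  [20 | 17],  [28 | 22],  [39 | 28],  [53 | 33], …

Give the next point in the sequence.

[70 | 39]

First coordinate — differences are 2, 5, 8, … (increasing by 3 each time): 13, 15, 20, 28, 39, 53 → 70.
Second coordinate: alternating steps +5, +6, +5, +6, …, so 6, 11, 17, 22, 28, 33 → 39.
Putting it together: [70 | 39].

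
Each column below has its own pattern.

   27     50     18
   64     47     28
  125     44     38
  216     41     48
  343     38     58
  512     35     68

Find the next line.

For the first component, perfect cubes: 3³, 4³, 5³, …: 27, 64, 125, 216, 343, 512 → 729.
Second component: 50, 47, 44, 41, 38, 35 → 32 (−3 each step).
For the third component, +10 each step: 18, 28, 38, 48, 58, 68 → 78.
Putting it together: 729  32  78.

729  32  78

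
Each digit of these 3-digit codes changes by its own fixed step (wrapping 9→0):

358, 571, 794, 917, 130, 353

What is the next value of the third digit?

Third digit: +3 each step, mod 10; 8, 1, 4, 7, 0, 3 → 6.

6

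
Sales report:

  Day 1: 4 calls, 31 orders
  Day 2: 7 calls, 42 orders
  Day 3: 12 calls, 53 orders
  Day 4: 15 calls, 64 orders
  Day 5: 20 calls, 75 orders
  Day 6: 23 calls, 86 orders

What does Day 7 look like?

28 calls, 97 orders

For the calls, alternating steps +3, +5, +3, +5, …: 4, 7, 12, 15, 20, 23 → 28.
Orders: +11 each step, so 31, 42, 53, 64, 75, 86 → 97.
So the next line is 28 calls, 97 orders.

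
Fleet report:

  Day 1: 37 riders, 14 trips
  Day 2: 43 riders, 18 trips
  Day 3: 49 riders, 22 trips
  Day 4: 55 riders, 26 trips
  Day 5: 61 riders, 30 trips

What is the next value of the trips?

Riders goes 37, 43, 49, 55, 61 → 67 (+6 each step).
Trips: +4 each step; 14, 18, 22, 26, 30 → 34.

34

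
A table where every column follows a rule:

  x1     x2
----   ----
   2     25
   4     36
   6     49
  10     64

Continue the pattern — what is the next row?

16  81

Column x1: each term is the sum of the two before it; 2, 4, 6, 10 → 16.
Column x2: perfect squares: 5², 6², 7², …, so 25, 36, 49, 64 → 81.
Combining the parts gives 16  81.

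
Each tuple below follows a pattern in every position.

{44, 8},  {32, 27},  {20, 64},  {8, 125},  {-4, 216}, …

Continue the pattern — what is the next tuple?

First part — −12 each step: 44, 32, 20, 8, -4 → -16.
Second part: perfect cubes: 2³, 3³, 4³, …, so 8, 27, 64, 125, 216 → 343.
Combining the parts gives {-16, 343}.

{-16, 343}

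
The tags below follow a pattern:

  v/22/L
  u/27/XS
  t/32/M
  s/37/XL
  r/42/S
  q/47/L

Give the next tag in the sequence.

Letter — letters move back 1 place in the alphabet: v, u, t, s, r, q → p.
Second component — +5 each step: 22, 27, 32, 37, 42, 47 → 52.
Size — repeats L → XS → M → XL → S: L, XS, M, XL, S, L → XS.
Putting it together: p/52/XS.

p/52/XS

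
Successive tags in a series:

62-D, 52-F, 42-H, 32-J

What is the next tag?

22-L

First component goes 62, 52, 42, 32 → 22 (−10 each step).
Letter: D, F, H, J → L (letters move forward 2 places in the alphabet).
Putting it together: 22-L.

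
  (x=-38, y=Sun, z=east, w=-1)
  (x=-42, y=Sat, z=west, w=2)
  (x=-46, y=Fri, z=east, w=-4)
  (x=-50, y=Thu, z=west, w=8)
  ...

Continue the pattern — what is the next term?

X — −4 each step: -38, -42, -46, -50 → -54.
Y: Sun, Sat, Fri, Thu → Wed (runs backward through the weekdays Mon→Sun).
Z: east, west, east, west → east (alternates east ↔ west).
W goes -1, 2, -4, 8 → -16 (×(-2) each step).
Combining the parts gives (x=-54, y=Wed, z=east, w=-16).

(x=-54, y=Wed, z=east, w=-16)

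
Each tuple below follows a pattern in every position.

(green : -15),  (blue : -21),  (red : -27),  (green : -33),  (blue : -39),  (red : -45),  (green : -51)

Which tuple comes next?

Colour: repeats green → blue → red; green, blue, red, green, blue, red, green → blue.
Second slot: -15, -21, -27, -33, -39, -45, -51 → -57 (−6 each step).
So the next tuple is (blue : -57).

(blue : -57)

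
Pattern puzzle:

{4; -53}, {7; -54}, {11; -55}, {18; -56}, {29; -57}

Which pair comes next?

{47; -58}

First component: each term is the sum of the two before it; 4, 7, 11, 18, 29 → 47.
Second component: −1 each step, so -53, -54, -55, -56, -57 → -58.
Putting it together: {47; -58}.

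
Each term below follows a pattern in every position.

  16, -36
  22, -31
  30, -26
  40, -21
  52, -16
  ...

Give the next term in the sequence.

66, -11

First component goes 16, 22, 30, 40, 52 → 66 (differences are 6, 8, 10, … (increasing by 2 each time)).
For the second component, +5 each step: -36, -31, -26, -21, -16 → -11.
Putting it together: 66, -11.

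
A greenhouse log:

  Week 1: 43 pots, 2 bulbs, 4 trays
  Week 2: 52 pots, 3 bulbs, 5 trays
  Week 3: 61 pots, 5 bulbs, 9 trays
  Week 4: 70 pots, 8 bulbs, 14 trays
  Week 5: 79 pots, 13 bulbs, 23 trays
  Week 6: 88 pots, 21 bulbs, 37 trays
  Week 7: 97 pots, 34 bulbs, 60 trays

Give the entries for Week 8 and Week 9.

Pots: +9 each step; 43, 52, 61, 70, 79, 88, 97 → 106 → 115.
Bulbs: each term is the sum of the two before it, so 2, 3, 5, 8, 13, 21, 34 → 55 → 89.
Trays — each term is the sum of the two before it: 4, 5, 9, 14, 23, 37, 60 → 97 → 157.
Putting the parts together: 106 pots, 55 bulbs, 97 trays and then 115 pots, 89 bulbs, 157 trays.

106 pots, 55 bulbs, 97 trays; 115 pots, 89 bulbs, 157 trays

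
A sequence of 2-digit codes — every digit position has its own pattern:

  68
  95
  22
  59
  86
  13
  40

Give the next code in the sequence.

First digit goes 6, 9, 2, 5, 8, 1, 4 → 7 (+3 each step, mod 10).
Second digit: 8, 5, 2, 9, 6, 3, 0 → 7 (−3 each step, mod 10).
Combining the parts gives 77.

77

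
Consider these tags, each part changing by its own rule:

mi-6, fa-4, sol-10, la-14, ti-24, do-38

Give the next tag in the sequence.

For the note, runs through the solfège scale do→ti: mi, fa, sol, la, ti, do → re.
Second component: each term is the sum of the two before it; 6, 4, 10, 14, 24, 38 → 62.
Putting it together: re-62.

re-62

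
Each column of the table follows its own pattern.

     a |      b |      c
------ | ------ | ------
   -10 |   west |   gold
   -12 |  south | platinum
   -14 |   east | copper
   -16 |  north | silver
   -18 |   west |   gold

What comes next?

-20  south  platinum

Column a: -10, -12, -14, -16, -18 → -20 (−2 each step).
Column b: west, south, east, north, west → south (repeats west → south → east → north).
For the column c, repeats gold → platinum → copper → silver: gold, platinum, copper, silver, gold → platinum.
Putting it together: -20  south  platinum.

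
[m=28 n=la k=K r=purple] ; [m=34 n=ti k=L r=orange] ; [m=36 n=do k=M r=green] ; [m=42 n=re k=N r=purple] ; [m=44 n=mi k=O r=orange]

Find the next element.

[m=50 n=fa k=P r=green]

For the m, alternating steps +6, +2, +6, +2, …: 28, 34, 36, 42, 44 → 50.
N: la, ti, do, re, mi → fa (runs through the solfège scale do→ti).
K goes K, L, M, N, O → P (letters move forward 1 place in the alphabet).
R — repeats purple → orange → green: purple, orange, green, purple, orange → green.
So the next element is [m=50 n=fa k=P r=green].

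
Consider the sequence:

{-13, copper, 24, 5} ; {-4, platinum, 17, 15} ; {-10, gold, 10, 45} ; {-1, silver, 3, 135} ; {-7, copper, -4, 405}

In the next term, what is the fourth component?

Fourth component — ×3 each step: 5, 15, 45, 135, 405 → 1215.

1215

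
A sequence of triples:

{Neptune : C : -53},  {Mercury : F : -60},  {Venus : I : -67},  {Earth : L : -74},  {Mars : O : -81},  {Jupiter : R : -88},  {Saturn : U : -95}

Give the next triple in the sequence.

{Uranus : X : -102}

For the planet, runs through the planets Mercury→Neptune: Neptune, Mercury, Venus, Earth, Mars, Jupiter, Saturn → Uranus.
Letter goes C, F, I, L, O, R, U → X (letters move forward 3 places in the alphabet).
Third entry: −7 each step, so -53, -60, -67, -74, -81, -88, -95 → -102.
So the next triple is {Uranus : X : -102}.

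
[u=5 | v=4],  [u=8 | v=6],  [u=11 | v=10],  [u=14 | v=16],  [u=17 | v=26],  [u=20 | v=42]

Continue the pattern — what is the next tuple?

[u=23 | v=68]

U goes 5, 8, 11, 14, 17, 20 → 23 (+3 each step).
V: 4, 6, 10, 16, 26, 42 → 68 (each term is the sum of the two before it).
Combining the parts gives [u=23 | v=68].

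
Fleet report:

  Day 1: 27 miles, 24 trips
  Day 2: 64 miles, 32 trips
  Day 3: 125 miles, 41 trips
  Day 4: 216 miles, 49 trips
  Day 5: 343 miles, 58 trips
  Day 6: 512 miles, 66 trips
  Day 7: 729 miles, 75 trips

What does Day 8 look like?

Miles: perfect cubes: 3³, 4³, 5³, …; 27, 64, 125, 216, 343, 512, 729 → 1000.
For the trips, alternating steps +8, +9, +8, +9, …: 24, 32, 41, 49, 58, 66, 75 → 83.
Putting it together: 1000 miles, 83 trips.

1000 miles, 83 trips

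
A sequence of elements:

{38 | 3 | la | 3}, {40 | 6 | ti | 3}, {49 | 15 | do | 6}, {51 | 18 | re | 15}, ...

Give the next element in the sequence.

First part — alternating steps +2, +9, +2, +9, …: 38, 40, 49, 51 → 60.
For the second part, alternating steps +3, +9, +3, +9, …: 3, 6, 15, 18 → 27.
Note: la, ti, do, re → mi (runs through the solfège scale do→ti).
Fourth part: always the previous value of the second part; 3, 3, 6, 15 → 18.
Combining the parts gives {60 | 27 | mi | 18}.

{60 | 27 | mi | 18}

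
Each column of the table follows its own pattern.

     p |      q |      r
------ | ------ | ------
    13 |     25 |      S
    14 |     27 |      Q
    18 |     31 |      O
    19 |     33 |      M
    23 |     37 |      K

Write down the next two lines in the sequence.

24  39  I; 28  43  G

Column p — alternating steps +1, +4, +1, +4, …: 13, 14, 18, 19, 23 → 24 → 28.
Column q: alternating steps +2, +4, +2, +4, …; 25, 27, 31, 33, 37 → 39 → 43.
For the column r, letters move back 2 places in the alphabet: S, Q, O, M, K → I → G.
Putting the parts together: 24  39  I and then 28  43  G.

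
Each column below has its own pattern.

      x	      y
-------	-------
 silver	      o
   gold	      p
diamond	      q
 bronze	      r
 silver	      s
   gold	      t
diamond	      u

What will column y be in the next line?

Column y: letters move forward 1 place in the alphabet, so o, p, q, r, s, t, u → v.

v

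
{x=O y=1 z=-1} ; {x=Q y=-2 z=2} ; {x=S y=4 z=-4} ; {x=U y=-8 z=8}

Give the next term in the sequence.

{x=W y=16 z=-16}

X goes O, Q, S, U → W (letters move forward 2 places in the alphabet).
Y: ×(-2) each step, so 1, -2, 4, -8 → 16.
Z goes -1, 2, -4, 8 → -16 (always the negative of the y).
Putting it together: {x=W y=16 z=-16}.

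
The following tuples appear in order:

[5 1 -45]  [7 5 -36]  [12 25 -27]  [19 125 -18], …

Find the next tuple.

For the first coordinate, each term is the sum of the two before it: 5, 7, 12, 19 → 31.
Second coordinate — ×5 each step: 1, 5, 25, 125 → 625.
For the third coordinate, +9 each step: -45, -36, -27, -18 → -9.
So the next tuple is [31 625 -9].

[31 625 -9]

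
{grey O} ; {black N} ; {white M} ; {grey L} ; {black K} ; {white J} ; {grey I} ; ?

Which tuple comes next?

Shade: repeats grey → black → white, so grey, black, white, grey, black, white, grey → black.
Letter goes O, N, M, L, K, J, I → H (letters move back 1 place in the alphabet).
Combining the parts gives {black H}.

{black H}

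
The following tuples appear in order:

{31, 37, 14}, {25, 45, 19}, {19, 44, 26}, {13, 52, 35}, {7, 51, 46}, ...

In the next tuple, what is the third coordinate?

Third coordinate goes 14, 19, 26, 35, 46 → 59 (differences are 5, 7, 9, … (increasing by 2 each time)).

59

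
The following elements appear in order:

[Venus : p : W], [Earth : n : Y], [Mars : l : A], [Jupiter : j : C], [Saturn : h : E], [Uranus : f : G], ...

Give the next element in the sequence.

[Neptune : d : I]

Planet: Venus, Earth, Mars, Jupiter, Saturn, Uranus → Neptune (runs through the planets Mercury→Neptune).
First letter: letters move back 2 places in the alphabet; p, n, l, j, h, f → d.
Second letter: W, Y, A, C, E, G → I (letters move forward 2 places in the alphabet, wrapping Z→A).
Combining the parts gives [Neptune : d : I].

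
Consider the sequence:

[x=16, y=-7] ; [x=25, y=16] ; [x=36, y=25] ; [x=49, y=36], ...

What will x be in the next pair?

X: perfect squares: 4², 5², 6², …, so 16, 25, 36, 49 → 64.

64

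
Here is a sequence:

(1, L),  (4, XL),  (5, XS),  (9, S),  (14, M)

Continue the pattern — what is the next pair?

First entry goes 1, 4, 5, 9, 14 → 23 (each term is the sum of the two before it).
For the size, runs through clothing sizes XS→XL: L, XL, XS, S, M → L.
So the next pair is (23, L).

(23, L)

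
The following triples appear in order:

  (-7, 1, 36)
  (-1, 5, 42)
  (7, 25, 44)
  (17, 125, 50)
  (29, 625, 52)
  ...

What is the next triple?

(43, 3125, 58)

For the first coordinate, differences are 6, 8, 10, … (increasing by 2 each time): -7, -1, 7, 17, 29 → 43.
Second coordinate: 1, 5, 25, 125, 625 → 3125 (×5 each step).
Third coordinate: alternating steps +6, +2, +6, +2, …; 36, 42, 44, 50, 52 → 58.
Combining the parts gives (43, 3125, 58).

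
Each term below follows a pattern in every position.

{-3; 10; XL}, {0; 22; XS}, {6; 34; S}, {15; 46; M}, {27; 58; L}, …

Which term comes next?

{42; 70; XL}

First part — differences are 3, 6, 9, … (increasing by 3 each time): -3, 0, 6, 15, 27 → 42.
Second part — +12 each step: 10, 22, 34, 46, 58 → 70.
Size goes XL, XS, S, M, L → XL (runs through clothing sizes XS→XL).
Combining the parts gives {42; 70; XL}.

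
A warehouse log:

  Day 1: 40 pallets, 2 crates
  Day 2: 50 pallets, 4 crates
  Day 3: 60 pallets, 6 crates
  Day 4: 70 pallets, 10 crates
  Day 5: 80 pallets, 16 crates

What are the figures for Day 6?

Pallets: 40, 50, 60, 70, 80 → 90 (+10 each step).
Crates: each term is the sum of the two before it, so 2, 4, 6, 10, 16 → 26.
Putting it together: 90 pallets, 26 crates.

90 pallets, 26 crates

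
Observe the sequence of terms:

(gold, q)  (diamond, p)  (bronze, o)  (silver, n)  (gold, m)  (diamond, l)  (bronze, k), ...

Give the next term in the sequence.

Rank — repeats gold → diamond → bronze → silver: gold, diamond, bronze, silver, gold, diamond, bronze → silver.
Letter: q, p, o, n, m, l, k → j (letters move back 1 place in the alphabet).
Putting it together: (silver, j).

(silver, j)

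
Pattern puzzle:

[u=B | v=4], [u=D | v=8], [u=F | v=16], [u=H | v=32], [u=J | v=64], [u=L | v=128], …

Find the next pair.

U: B, D, F, H, J, L → N (letters move forward 2 places in the alphabet).
V: ×2 each step, so 4, 8, 16, 32, 64, 128 → 256.
So the next pair is [u=N | v=256].

[u=N | v=256]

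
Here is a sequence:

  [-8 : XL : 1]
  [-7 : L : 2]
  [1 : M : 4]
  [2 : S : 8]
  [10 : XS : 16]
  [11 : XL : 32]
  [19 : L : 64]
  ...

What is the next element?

First slot — alternating steps +1, +8, +1, +8, …: -8, -7, 1, 2, 10, 11, 19 → 20.
For the size, repeats XL → L → M → S → XS: XL, L, M, S, XS, XL, L → M.
Third slot: 1, 2, 4, 8, 16, 32, 64 → 128 (×2 each step).
Combining the parts gives [20 : M : 128].

[20 : M : 128]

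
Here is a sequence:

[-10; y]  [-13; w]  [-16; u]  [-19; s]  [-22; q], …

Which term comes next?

[-25; o]

First part goes -10, -13, -16, -19, -22 → -25 (−3 each step).
Letter — letters move back 2 places in the alphabet: y, w, u, s, q → o.
Putting it together: [-25; o].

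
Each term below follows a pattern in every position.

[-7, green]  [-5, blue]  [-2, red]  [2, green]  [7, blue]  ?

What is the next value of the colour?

Colour — repeats green → blue → red: green, blue, red, green, blue → red.

red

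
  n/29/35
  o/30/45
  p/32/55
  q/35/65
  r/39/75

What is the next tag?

Letter: n, o, p, q, r → s (letters move forward 1 place in the alphabet).
Second component: differences are 1, 2, 3, … (increasing by 1 each time); 29, 30, 32, 35, 39 → 44.
Third component: +10 each step, so 35, 45, 55, 65, 75 → 85.
Combining the parts gives s/44/85.

s/44/85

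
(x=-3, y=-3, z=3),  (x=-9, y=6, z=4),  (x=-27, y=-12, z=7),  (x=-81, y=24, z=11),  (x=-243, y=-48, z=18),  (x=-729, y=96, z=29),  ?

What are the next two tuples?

(x=-2187, y=-192, z=47), (x=-6561, y=384, z=76)

X goes -3, -9, -27, -81, -243, -729 → -2187 → -6561 (×3 each step).
Y — ×(-2) each step: -3, 6, -12, 24, -48, 96 → -192 → 384.
Z: each term is the sum of the two before it, so 3, 4, 7, 11, 18, 29 → 47 → 76.
Putting the parts together: (x=-2187, y=-192, z=47) and then (x=-6561, y=384, z=76).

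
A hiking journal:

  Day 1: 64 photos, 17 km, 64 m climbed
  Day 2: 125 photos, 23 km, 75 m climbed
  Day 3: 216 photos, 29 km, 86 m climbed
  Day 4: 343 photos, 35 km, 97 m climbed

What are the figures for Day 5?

Photos goes 64, 125, 216, 343 → 512 (perfect cubes: 4³, 5³, 6³, …).
For the km, +6 each step: 17, 23, 29, 35 → 41.
M climbed: +11 each step, so 64, 75, 86, 97 → 108.
Putting it together: 512 photos, 41 km, 108 m climbed.

512 photos, 41 km, 108 m climbed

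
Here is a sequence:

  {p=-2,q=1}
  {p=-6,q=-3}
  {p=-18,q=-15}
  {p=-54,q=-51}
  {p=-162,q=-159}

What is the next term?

{p=-486,q=-483}

P: -2, -6, -18, -54, -162 → -486 (×3 each step).
Q goes 1, -3, -15, -51, -159 → -483 (always 3 more than the p).
Combining the parts gives {p=-486,q=-483}.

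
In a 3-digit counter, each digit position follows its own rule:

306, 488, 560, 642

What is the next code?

724

First digit: 3, 4, 5, 6 → 7 (+1 each step, mod 10).
For the second digit, −2 each step, mod 10: 0, 8, 6, 4 → 2.
Third digit: +2 each step, mod 10; 6, 8, 0, 2 → 4.
Putting it together: 724.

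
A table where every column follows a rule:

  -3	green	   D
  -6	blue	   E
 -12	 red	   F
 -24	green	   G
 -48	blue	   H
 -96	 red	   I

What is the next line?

First component: ×2 each step; -3, -6, -12, -24, -48, -96 → -192.
Colour goes green, blue, red, green, blue, red → green (repeats green → blue → red).
Letter — letters move forward 1 place in the alphabet: D, E, F, G, H, I → J.
Combining the parts gives -192  green  J.

-192  green  J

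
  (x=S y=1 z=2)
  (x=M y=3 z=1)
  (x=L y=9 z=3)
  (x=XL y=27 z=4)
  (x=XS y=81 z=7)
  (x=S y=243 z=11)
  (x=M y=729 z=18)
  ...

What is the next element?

For the x, repeats S → M → L → XL → XS: S, M, L, XL, XS, S, M → L.
Y: ×3 each step, so 1, 3, 9, 27, 81, 243, 729 → 2187.
Z: each term is the sum of the two before it, so 2, 1, 3, 4, 7, 11, 18 → 29.
Combining the parts gives (x=L y=2187 z=29).

(x=L y=2187 z=29)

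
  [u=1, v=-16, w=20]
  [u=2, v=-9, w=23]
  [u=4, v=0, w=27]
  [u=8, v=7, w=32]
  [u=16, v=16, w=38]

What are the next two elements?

[u=32, v=23, w=45], [u=64, v=32, w=53]

U: ×2 each step, so 1, 2, 4, 8, 16 → 32 → 64.
V goes -16, -9, 0, 7, 16 → 23 → 32 (alternating steps +7, +9, +7, +9, …).
W — differences are 3, 4, 5, … (increasing by 1 each time): 20, 23, 27, 32, 38 → 45 → 53.
So the next two elements are [u=32, v=23, w=45] and [u=64, v=32, w=53].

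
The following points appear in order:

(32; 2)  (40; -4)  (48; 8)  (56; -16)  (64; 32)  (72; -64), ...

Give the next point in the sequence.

First slot: +8 each step, so 32, 40, 48, 56, 64, 72 → 80.
Second slot: ×(-2) each step; 2, -4, 8, -16, 32, -64 → 128.
Combining the parts gives (80; 128).

(80; 128)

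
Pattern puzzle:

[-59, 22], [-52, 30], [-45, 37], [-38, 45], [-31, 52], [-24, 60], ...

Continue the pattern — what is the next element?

First part: +7 each step; -59, -52, -45, -38, -31, -24 → -17.
Second part: alternating steps +8, +7, +8, +7, …; 22, 30, 37, 45, 52, 60 → 67.
Combining the parts gives [-17, 67].

[-17, 67]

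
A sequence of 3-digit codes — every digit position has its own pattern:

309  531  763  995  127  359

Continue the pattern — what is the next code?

First digit — +2 each step, mod 10: 3, 5, 7, 9, 1, 3 → 5.
Second digit — +3 each step, mod 10: 0, 3, 6, 9, 2, 5 → 8.
Third digit — +2 each step, mod 10: 9, 1, 3, 5, 7, 9 → 1.
Putting it together: 581.

581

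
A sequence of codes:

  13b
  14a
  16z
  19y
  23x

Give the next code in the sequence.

First component goes 13, 14, 16, 19, 23 → 28 (differences are 1, 2, 3, … (increasing by 1 each time)).
For the letter, letters move back 1 place in the alphabet, wrapping A→Z: b, a, z, y, x → w.
Putting it together: 28w.

28w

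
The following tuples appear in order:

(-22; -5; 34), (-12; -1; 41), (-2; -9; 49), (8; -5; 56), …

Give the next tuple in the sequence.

(18; -13; 64)

First value goes -22, -12, -2, 8 → 18 (+10 each step).
Second value: alternating steps +4, −8, +4, −8, …; -5, -1, -9, -5 → -13.
Third value: alternating steps +7, +8, +7, +8, …, so 34, 41, 49, 56 → 64.
So the next tuple is (18; -13; 64).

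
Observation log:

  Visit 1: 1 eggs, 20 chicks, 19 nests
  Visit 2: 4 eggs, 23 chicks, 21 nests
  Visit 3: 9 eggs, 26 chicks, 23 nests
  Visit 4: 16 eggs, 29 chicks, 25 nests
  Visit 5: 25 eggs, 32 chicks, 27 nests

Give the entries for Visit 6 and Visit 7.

Eggs: perfect squares: 1², 2², 3², …, so 1, 4, 9, 16, 25 → 36 → 49.
For the chicks, +3 each step: 20, 23, 26, 29, 32 → 35 → 38.
Nests — +2 each step: 19, 21, 23, 25, 27 → 29 → 31.
Putting the parts together: 36 eggs, 35 chicks, 29 nests and then 49 eggs, 38 chicks, 31 nests.

36 eggs, 35 chicks, 29 nests; 49 eggs, 38 chicks, 31 nests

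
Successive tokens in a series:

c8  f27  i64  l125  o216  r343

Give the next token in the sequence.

For the letter, letters move forward 3 places in the alphabet: c, f, i, l, o, r → u.
For the second component, perfect cubes: 2³, 3³, 4³, …: 8, 27, 64, 125, 216, 343 → 512.
So the next token is u512.

u512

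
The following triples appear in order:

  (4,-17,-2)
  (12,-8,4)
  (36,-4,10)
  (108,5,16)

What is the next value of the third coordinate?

Third coordinate — +6 each step: -2, 4, 10, 16 → 22.

22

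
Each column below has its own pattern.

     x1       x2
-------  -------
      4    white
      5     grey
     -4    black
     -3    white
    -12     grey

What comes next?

Column x1: alternating steps +1, −9, +1, −9, …, so 4, 5, -4, -3, -12 → -11.
Column x2: white, grey, black, white, grey → black (repeats white → grey → black).
Combining the parts gives -11  black.

-11  black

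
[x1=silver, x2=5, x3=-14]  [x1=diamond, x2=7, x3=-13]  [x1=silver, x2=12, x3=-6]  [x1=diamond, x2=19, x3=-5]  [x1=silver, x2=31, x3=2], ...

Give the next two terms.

X1: alternates silver ↔ diamond, so silver, diamond, silver, diamond, silver → diamond → silver.
For the x2, each term is the sum of the two before it: 5, 7, 12, 19, 31 → 50 → 81.
X3: alternating steps +1, +7, +1, +7, …; -14, -13, -6, -5, 2 → 3 → 10.
So the next two terms are [x1=diamond, x2=50, x3=3] and [x1=silver, x2=81, x3=10].

[x1=diamond, x2=50, x3=3], [x1=silver, x2=81, x3=10]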